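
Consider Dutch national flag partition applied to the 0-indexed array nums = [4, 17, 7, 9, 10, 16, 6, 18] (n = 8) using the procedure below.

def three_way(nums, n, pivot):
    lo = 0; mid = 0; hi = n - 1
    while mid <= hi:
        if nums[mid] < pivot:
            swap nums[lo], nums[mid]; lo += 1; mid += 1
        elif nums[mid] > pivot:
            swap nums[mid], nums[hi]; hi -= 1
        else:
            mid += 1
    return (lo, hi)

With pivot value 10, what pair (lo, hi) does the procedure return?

pivot = 10; lo=0, mid=0, hi=7
nums[mid]=4<10: swap nums[0],nums[0]; lo=1,mid=1 → [4, 17, 7, 9, 10, 16, 6, 18]
nums[mid]=17>10: swap nums[1],nums[7]; hi=6 → [4, 18, 7, 9, 10, 16, 6, 17]
nums[mid]=18>10: swap nums[1],nums[6]; hi=5 → [4, 6, 7, 9, 10, 16, 18, 17]
nums[mid]=6<10: swap nums[1],nums[1]; lo=2,mid=2 → [4, 6, 7, 9, 10, 16, 18, 17]
nums[mid]=7<10: swap nums[2],nums[2]; lo=3,mid=3 → [4, 6, 7, 9, 10, 16, 18, 17]
nums[mid]=9<10: swap nums[3],nums[3]; lo=4,mid=4 → [4, 6, 7, 9, 10, 16, 18, 17]
nums[mid]=10=10: mid=5
nums[mid]=16>10: swap nums[5],nums[5]; hi=4 → [4, 6, 7, 9, 10, 16, 18, 17]
end: lo=4, hi=4; nums = [4, 6, 7, 9, 10, 16, 18, 17]

(4, 4)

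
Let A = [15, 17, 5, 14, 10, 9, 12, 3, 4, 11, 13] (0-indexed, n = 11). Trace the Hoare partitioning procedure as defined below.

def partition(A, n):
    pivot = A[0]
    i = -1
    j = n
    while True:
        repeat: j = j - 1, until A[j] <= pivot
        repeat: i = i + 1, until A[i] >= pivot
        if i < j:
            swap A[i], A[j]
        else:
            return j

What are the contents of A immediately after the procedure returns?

[13, 11, 5, 14, 10, 9, 12, 3, 4, 17, 15]

pivot=15
j stops at 10 (13), i stops at 0 (15); swap ⇒ [13, 17, 5, 14, 10, 9, 12, 3, 4, 11, 15]
j stops at 9 (11), i stops at 1 (17); swap ⇒ [13, 11, 5, 14, 10, 9, 12, 3, 4, 17, 15]
j stops at 8, i stops at 9; i≥j ⇒ return 8. A=[13, 11, 5, 14, 10, 9, 12, 3, 4, 17, 15]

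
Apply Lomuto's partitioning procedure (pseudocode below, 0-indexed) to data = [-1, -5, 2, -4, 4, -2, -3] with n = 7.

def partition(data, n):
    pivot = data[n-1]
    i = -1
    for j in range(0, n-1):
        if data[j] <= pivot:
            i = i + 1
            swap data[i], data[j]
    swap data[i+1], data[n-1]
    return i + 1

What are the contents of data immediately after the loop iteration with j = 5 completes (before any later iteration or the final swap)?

pivot=-3, i=-1
j=0: -1>-3, skip
j=1: -5≤-3, i=0, swap(0,1) ⇒ [-5, -1, 2, -4, 4, -2, -3]
j=2: 2>-3, skip
j=3: -4≤-3, i=1, swap(1,3) ⇒ [-5, -4, 2, -1, 4, -2, -3]
j=4: 4>-3, skip
j=5: -2>-3, skip
(after j=5) data = [-5, -4, 2, -1, 4, -2, -3]

[-5, -4, 2, -1, 4, -2, -3]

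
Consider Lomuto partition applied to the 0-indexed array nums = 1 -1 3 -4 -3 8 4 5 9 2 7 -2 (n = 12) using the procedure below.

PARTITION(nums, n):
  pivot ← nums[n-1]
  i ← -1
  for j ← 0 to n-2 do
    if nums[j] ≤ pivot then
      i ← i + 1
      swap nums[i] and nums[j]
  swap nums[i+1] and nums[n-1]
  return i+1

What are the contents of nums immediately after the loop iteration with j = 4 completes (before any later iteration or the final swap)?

pivot=-2, i=-1
j=0: 1>-2, skip
j=1: -1>-2, skip
j=2: 3>-2, skip
j=3: -4≤-2, i=0, swap(0,3) ⇒ -4 -1 3 1 -3 8 4 5 9 2 7 -2
j=4: -3≤-2, i=1, swap(1,4) ⇒ -4 -3 3 1 -1 8 4 5 9 2 7 -2
(after j=4) nums = -4 -3 3 1 -1 8 4 5 9 2 7 -2

-4 -3 3 1 -1 8 4 5 9 2 7 -2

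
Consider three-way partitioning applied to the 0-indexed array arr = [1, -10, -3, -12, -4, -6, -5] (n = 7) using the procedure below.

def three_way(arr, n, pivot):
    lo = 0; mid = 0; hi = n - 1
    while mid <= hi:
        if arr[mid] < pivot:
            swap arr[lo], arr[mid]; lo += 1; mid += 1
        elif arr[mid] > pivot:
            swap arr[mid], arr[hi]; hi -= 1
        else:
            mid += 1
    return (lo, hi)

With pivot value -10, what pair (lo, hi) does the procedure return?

pivot = -10; lo=0, mid=0, hi=6
arr[mid]=1>-10: swap arr[0],arr[6]; hi=5 → [-5, -10, -3, -12, -4, -6, 1]
arr[mid]=-5>-10: swap arr[0],arr[5]; hi=4 → [-6, -10, -3, -12, -4, -5, 1]
arr[mid]=-6>-10: swap arr[0],arr[4]; hi=3 → [-4, -10, -3, -12, -6, -5, 1]
arr[mid]=-4>-10: swap arr[0],arr[3]; hi=2 → [-12, -10, -3, -4, -6, -5, 1]
arr[mid]=-12<-10: swap arr[0],arr[0]; lo=1,mid=1 → [-12, -10, -3, -4, -6, -5, 1]
arr[mid]=-10=-10: mid=2
arr[mid]=-3>-10: swap arr[2],arr[2]; hi=1 → [-12, -10, -3, -4, -6, -5, 1]
end: lo=1, hi=1; arr = [-12, -10, -3, -4, -6, -5, 1]

(1, 1)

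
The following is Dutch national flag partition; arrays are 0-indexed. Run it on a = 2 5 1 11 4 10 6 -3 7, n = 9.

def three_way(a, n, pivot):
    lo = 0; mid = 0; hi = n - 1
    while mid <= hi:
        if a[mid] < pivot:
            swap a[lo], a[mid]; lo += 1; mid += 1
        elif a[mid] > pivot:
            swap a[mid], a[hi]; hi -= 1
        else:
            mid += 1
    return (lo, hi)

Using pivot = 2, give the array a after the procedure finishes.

-3 1 2 4 10 6 11 7 5

lo=0 mid=0 hi=8
2=2: mid=1
5>2: swap(1,8), hi=7 ⇒ 2 7 1 11 4 10 6 -3 5
7>2: swap(1,7), hi=6 ⇒ 2 -3 1 11 4 10 6 7 5
-3<2: swap(0,1), lo=1 mid=2 ⇒ -3 2 1 11 4 10 6 7 5
1<2: swap(1,2), lo=2 mid=3 ⇒ -3 1 2 11 4 10 6 7 5
11>2: swap(3,6), hi=5 ⇒ -3 1 2 6 4 10 11 7 5
6>2: swap(3,5), hi=4 ⇒ -3 1 2 10 4 6 11 7 5
10>2: swap(3,4), hi=3 ⇒ -3 1 2 4 10 6 11 7 5
4>2: swap(3,3), hi=2 ⇒ -3 1 2 4 10 6 11 7 5
done. lo=2 hi=2; a=-3 1 2 4 10 6 11 7 5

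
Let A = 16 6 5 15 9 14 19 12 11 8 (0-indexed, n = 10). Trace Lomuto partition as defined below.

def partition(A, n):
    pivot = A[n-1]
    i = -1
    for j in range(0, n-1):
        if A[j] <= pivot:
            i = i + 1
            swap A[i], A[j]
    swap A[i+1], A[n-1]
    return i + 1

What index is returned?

pivot=8, i=-1
j=0: 16>8, skip
j=1: 6≤8, i=0, swap(0,1) ⇒ 6 16 5 15 9 14 19 12 11 8
j=2: 5≤8, i=1, swap(1,2) ⇒ 6 5 16 15 9 14 19 12 11 8
j=3: 15>8, skip
j=4: 9>8, skip
j=5: 14>8, skip
j=6: 19>8, skip
j=7: 12>8, skip
j=8: 11>8, skip
swap(2,9) ⇒ 6 5 8 15 9 14 19 12 11 16; return 2

2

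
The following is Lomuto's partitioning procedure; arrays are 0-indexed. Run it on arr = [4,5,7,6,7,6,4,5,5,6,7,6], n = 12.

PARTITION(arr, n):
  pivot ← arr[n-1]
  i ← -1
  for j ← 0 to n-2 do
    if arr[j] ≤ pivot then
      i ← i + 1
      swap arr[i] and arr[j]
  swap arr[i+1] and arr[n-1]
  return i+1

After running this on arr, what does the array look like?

pivot = arr[11] = 6; i = -1
j=0: arr[0]=4 ≤ 6 → i=0, swap arr[0],arr[0] (no change) → [4,5,7,6,7,6,4,5,5,6,7,6]
j=1: arr[1]=5 ≤ 6 → i=1, swap arr[1],arr[1] (no change) → [4,5,7,6,7,6,4,5,5,6,7,6]
j=2: arr[2]=7 > 6 → no swap
j=3: arr[3]=6 ≤ 6 → i=2, swap arr[2],arr[3] → [4,5,6,7,7,6,4,5,5,6,7,6]
j=4: arr[4]=7 > 6 → no swap
j=5: arr[5]=6 ≤ 6 → i=3, swap arr[3],arr[5] → [4,5,6,6,7,7,4,5,5,6,7,6]
j=6: arr[6]=4 ≤ 6 → i=4, swap arr[4],arr[6] → [4,5,6,6,4,7,7,5,5,6,7,6]
j=7: arr[7]=5 ≤ 6 → i=5, swap arr[5],arr[7] → [4,5,6,6,4,5,7,7,5,6,7,6]
j=8: arr[8]=5 ≤ 6 → i=6, swap arr[6],arr[8] → [4,5,6,6,4,5,5,7,7,6,7,6]
j=9: arr[9]=6 ≤ 6 → i=7, swap arr[7],arr[9] → [4,5,6,6,4,5,5,6,7,7,7,6]
j=10: arr[10]=7 > 6 → no swap
final swap arr[8],arr[11] → [4,5,6,6,4,5,5,6,6,7,7,7]; return 8

[4,5,6,6,4,5,5,6,6,7,7,7]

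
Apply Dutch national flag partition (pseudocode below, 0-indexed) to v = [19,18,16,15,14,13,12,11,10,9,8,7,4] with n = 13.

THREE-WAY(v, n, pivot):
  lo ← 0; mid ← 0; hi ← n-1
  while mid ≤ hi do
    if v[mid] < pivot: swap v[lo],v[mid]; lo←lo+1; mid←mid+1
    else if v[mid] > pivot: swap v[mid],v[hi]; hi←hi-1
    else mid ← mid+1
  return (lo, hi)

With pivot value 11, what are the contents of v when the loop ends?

lo=0 mid=0 hi=12
19>11: swap(0,12), hi=11 ⇒ [4,18,16,15,14,13,12,11,10,9,8,7,19]
4<11: swap(0,0), lo=1 mid=1 ⇒ [4,18,16,15,14,13,12,11,10,9,8,7,19]
18>11: swap(1,11), hi=10 ⇒ [4,7,16,15,14,13,12,11,10,9,8,18,19]
7<11: swap(1,1), lo=2 mid=2 ⇒ [4,7,16,15,14,13,12,11,10,9,8,18,19]
16>11: swap(2,10), hi=9 ⇒ [4,7,8,15,14,13,12,11,10,9,16,18,19]
8<11: swap(2,2), lo=3 mid=3 ⇒ [4,7,8,15,14,13,12,11,10,9,16,18,19]
15>11: swap(3,9), hi=8 ⇒ [4,7,8,9,14,13,12,11,10,15,16,18,19]
9<11: swap(3,3), lo=4 mid=4 ⇒ [4,7,8,9,14,13,12,11,10,15,16,18,19]
14>11: swap(4,8), hi=7 ⇒ [4,7,8,9,10,13,12,11,14,15,16,18,19]
10<11: swap(4,4), lo=5 mid=5 ⇒ [4,7,8,9,10,13,12,11,14,15,16,18,19]
13>11: swap(5,7), hi=6 ⇒ [4,7,8,9,10,11,12,13,14,15,16,18,19]
11=11: mid=6
12>11: swap(6,6), hi=5 ⇒ [4,7,8,9,10,11,12,13,14,15,16,18,19]
done. lo=5 hi=5; v=[4,7,8,9,10,11,12,13,14,15,16,18,19]

[4,7,8,9,10,11,12,13,14,15,16,18,19]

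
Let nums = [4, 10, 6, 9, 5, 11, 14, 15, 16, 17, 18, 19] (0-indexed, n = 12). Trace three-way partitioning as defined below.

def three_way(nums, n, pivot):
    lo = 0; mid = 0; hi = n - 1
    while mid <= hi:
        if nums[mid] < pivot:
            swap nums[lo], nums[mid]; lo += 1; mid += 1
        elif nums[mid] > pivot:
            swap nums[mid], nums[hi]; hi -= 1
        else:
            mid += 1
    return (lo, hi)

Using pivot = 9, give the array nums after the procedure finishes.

lo=0 mid=0 hi=11
4<9: swap(0,0), lo=1 mid=1 ⇒ [4, 10, 6, 9, 5, 11, 14, 15, 16, 17, 18, 19]
10>9: swap(1,11), hi=10 ⇒ [4, 19, 6, 9, 5, 11, 14, 15, 16, 17, 18, 10]
19>9: swap(1,10), hi=9 ⇒ [4, 18, 6, 9, 5, 11, 14, 15, 16, 17, 19, 10]
18>9: swap(1,9), hi=8 ⇒ [4, 17, 6, 9, 5, 11, 14, 15, 16, 18, 19, 10]
17>9: swap(1,8), hi=7 ⇒ [4, 16, 6, 9, 5, 11, 14, 15, 17, 18, 19, 10]
16>9: swap(1,7), hi=6 ⇒ [4, 15, 6, 9, 5, 11, 14, 16, 17, 18, 19, 10]
15>9: swap(1,6), hi=5 ⇒ [4, 14, 6, 9, 5, 11, 15, 16, 17, 18, 19, 10]
14>9: swap(1,5), hi=4 ⇒ [4, 11, 6, 9, 5, 14, 15, 16, 17, 18, 19, 10]
11>9: swap(1,4), hi=3 ⇒ [4, 5, 6, 9, 11, 14, 15, 16, 17, 18, 19, 10]
5<9: swap(1,1), lo=2 mid=2 ⇒ [4, 5, 6, 9, 11, 14, 15, 16, 17, 18, 19, 10]
6<9: swap(2,2), lo=3 mid=3 ⇒ [4, 5, 6, 9, 11, 14, 15, 16, 17, 18, 19, 10]
9=9: mid=4
done. lo=3 hi=3; nums=[4, 5, 6, 9, 11, 14, 15, 16, 17, 18, 19, 10]

[4, 5, 6, 9, 11, 14, 15, 16, 17, 18, 19, 10]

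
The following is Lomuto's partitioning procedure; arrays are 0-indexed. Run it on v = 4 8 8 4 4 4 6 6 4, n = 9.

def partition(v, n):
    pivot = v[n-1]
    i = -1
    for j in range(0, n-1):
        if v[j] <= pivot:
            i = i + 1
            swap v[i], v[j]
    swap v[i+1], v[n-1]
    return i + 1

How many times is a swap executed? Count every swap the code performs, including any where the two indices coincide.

pivot = v[8] = 4; i = -1
j=0: v[0]=4 ≤ 4 → i=0, swap v[0],v[0] (no change) → 4 8 8 4 4 4 6 6 4
j=1: v[1]=8 > 4 → no swap
j=2: v[2]=8 > 4 → no swap
j=3: v[3]=4 ≤ 4 → i=1, swap v[1],v[3] → 4 4 8 8 4 4 6 6 4
j=4: v[4]=4 ≤ 4 → i=2, swap v[2],v[4] → 4 4 4 8 8 4 6 6 4
j=5: v[5]=4 ≤ 4 → i=3, swap v[3],v[5] → 4 4 4 4 8 8 6 6 4
j=6: v[6]=6 > 4 → no swap
j=7: v[7]=6 > 4 → no swap
final swap v[4],v[8] → 4 4 4 4 4 8 6 6 8; return 4

5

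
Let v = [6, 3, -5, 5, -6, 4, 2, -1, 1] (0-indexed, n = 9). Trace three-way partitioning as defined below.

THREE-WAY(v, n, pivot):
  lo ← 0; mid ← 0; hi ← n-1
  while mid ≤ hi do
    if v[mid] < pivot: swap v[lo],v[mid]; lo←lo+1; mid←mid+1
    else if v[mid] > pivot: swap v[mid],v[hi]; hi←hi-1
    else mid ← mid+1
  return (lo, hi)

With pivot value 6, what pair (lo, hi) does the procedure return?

(8, 8)

lo=0 mid=0 hi=8
6=6: mid=1
3<6: swap(0,1), lo=1 mid=2 ⇒ [3, 6, -5, 5, -6, 4, 2, -1, 1]
-5<6: swap(1,2), lo=2 mid=3 ⇒ [3, -5, 6, 5, -6, 4, 2, -1, 1]
5<6: swap(2,3), lo=3 mid=4 ⇒ [3, -5, 5, 6, -6, 4, 2, -1, 1]
-6<6: swap(3,4), lo=4 mid=5 ⇒ [3, -5, 5, -6, 6, 4, 2, -1, 1]
4<6: swap(4,5), lo=5 mid=6 ⇒ [3, -5, 5, -6, 4, 6, 2, -1, 1]
2<6: swap(5,6), lo=6 mid=7 ⇒ [3, -5, 5, -6, 4, 2, 6, -1, 1]
-1<6: swap(6,7), lo=7 mid=8 ⇒ [3, -5, 5, -6, 4, 2, -1, 6, 1]
1<6: swap(7,8), lo=8 mid=9 ⇒ [3, -5, 5, -6, 4, 2, -1, 1, 6]
done. lo=8 hi=8; v=[3, -5, 5, -6, 4, 2, -1, 1, 6]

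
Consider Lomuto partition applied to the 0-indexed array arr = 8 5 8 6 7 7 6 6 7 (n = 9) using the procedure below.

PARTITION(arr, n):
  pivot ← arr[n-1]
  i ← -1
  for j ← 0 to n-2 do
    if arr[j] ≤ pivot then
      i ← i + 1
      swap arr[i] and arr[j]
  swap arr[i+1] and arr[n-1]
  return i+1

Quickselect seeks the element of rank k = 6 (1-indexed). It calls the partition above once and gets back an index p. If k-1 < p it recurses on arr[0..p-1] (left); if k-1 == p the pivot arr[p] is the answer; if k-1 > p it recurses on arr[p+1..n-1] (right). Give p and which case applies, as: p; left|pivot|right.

6; left

pivot=7, i=-1
j=0: 8>7, skip
j=1: 5≤7, i=0, swap(0,1) ⇒ 5 8 8 6 7 7 6 6 7
j=2: 8>7, skip
j=3: 6≤7, i=1, swap(1,3) ⇒ 5 6 8 8 7 7 6 6 7
j=4: 7≤7, i=2, swap(2,4) ⇒ 5 6 7 8 8 7 6 6 7
j=5: 7≤7, i=3, swap(3,5) ⇒ 5 6 7 7 8 8 6 6 7
j=6: 6≤7, i=4, swap(4,6) ⇒ 5 6 7 7 6 8 8 6 7
j=7: 6≤7, i=5, swap(5,7) ⇒ 5 6 7 7 6 6 8 8 7
swap(6,8) ⇒ 5 6 7 7 6 6 7 8 8; return 6
p = 6; k-1 = 5 < 6 ⇒ left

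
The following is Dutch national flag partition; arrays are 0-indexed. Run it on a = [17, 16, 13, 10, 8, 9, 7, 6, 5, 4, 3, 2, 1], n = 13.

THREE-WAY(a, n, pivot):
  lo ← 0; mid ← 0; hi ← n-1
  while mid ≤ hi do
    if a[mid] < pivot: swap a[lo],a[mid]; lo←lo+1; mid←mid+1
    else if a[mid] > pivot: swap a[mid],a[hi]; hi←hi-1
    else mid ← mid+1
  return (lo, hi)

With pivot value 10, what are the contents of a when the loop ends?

[1, 2, 3, 8, 9, 7, 6, 5, 4, 10, 13, 16, 17]

lo=0 mid=0 hi=12
17>10: swap(0,12), hi=11 ⇒ [1, 16, 13, 10, 8, 9, 7, 6, 5, 4, 3, 2, 17]
1<10: swap(0,0), lo=1 mid=1 ⇒ [1, 16, 13, 10, 8, 9, 7, 6, 5, 4, 3, 2, 17]
16>10: swap(1,11), hi=10 ⇒ [1, 2, 13, 10, 8, 9, 7, 6, 5, 4, 3, 16, 17]
2<10: swap(1,1), lo=2 mid=2 ⇒ [1, 2, 13, 10, 8, 9, 7, 6, 5, 4, 3, 16, 17]
13>10: swap(2,10), hi=9 ⇒ [1, 2, 3, 10, 8, 9, 7, 6, 5, 4, 13, 16, 17]
3<10: swap(2,2), lo=3 mid=3 ⇒ [1, 2, 3, 10, 8, 9, 7, 6, 5, 4, 13, 16, 17]
10=10: mid=4
8<10: swap(3,4), lo=4 mid=5 ⇒ [1, 2, 3, 8, 10, 9, 7, 6, 5, 4, 13, 16, 17]
9<10: swap(4,5), lo=5 mid=6 ⇒ [1, 2, 3, 8, 9, 10, 7, 6, 5, 4, 13, 16, 17]
7<10: swap(5,6), lo=6 mid=7 ⇒ [1, 2, 3, 8, 9, 7, 10, 6, 5, 4, 13, 16, 17]
6<10: swap(6,7), lo=7 mid=8 ⇒ [1, 2, 3, 8, 9, 7, 6, 10, 5, 4, 13, 16, 17]
5<10: swap(7,8), lo=8 mid=9 ⇒ [1, 2, 3, 8, 9, 7, 6, 5, 10, 4, 13, 16, 17]
4<10: swap(8,9), lo=9 mid=10 ⇒ [1, 2, 3, 8, 9, 7, 6, 5, 4, 10, 13, 16, 17]
done. lo=9 hi=9; a=[1, 2, 3, 8, 9, 7, 6, 5, 4, 10, 13, 16, 17]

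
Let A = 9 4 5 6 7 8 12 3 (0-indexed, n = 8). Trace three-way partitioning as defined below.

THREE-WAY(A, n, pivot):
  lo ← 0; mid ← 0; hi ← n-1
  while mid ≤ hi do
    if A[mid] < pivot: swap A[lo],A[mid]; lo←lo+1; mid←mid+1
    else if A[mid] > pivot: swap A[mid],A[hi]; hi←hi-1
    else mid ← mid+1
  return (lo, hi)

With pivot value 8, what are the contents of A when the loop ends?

3 4 5 6 7 8 12 9

pivot = 8; lo=0, mid=0, hi=7
A[mid]=9>8: swap A[0],A[7]; hi=6 → 3 4 5 6 7 8 12 9
A[mid]=3<8: swap A[0],A[0]; lo=1,mid=1 → 3 4 5 6 7 8 12 9
A[mid]=4<8: swap A[1],A[1]; lo=2,mid=2 → 3 4 5 6 7 8 12 9
A[mid]=5<8: swap A[2],A[2]; lo=3,mid=3 → 3 4 5 6 7 8 12 9
A[mid]=6<8: swap A[3],A[3]; lo=4,mid=4 → 3 4 5 6 7 8 12 9
A[mid]=7<8: swap A[4],A[4]; lo=5,mid=5 → 3 4 5 6 7 8 12 9
A[mid]=8=8: mid=6
A[mid]=12>8: swap A[6],A[6]; hi=5 → 3 4 5 6 7 8 12 9
end: lo=5, hi=5; A = 3 4 5 6 7 8 12 9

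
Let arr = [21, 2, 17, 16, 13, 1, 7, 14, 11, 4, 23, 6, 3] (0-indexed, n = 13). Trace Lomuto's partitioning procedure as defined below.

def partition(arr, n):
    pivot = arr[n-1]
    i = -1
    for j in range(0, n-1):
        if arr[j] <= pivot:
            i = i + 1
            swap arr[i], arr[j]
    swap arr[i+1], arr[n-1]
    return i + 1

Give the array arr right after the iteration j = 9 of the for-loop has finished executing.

pivot=3, i=-1
j=0: 21>3, skip
j=1: 2≤3, i=0, swap(0,1) ⇒ [2, 21, 17, 16, 13, 1, 7, 14, 11, 4, 23, 6, 3]
j=2: 17>3, skip
j=3: 16>3, skip
j=4: 13>3, skip
j=5: 1≤3, i=1, swap(1,5) ⇒ [2, 1, 17, 16, 13, 21, 7, 14, 11, 4, 23, 6, 3]
j=6: 7>3, skip
j=7: 14>3, skip
j=8: 11>3, skip
j=9: 4>3, skip
(after j=9) arr = [2, 1, 17, 16, 13, 21, 7, 14, 11, 4, 23, 6, 3]

[2, 1, 17, 16, 13, 21, 7, 14, 11, 4, 23, 6, 3]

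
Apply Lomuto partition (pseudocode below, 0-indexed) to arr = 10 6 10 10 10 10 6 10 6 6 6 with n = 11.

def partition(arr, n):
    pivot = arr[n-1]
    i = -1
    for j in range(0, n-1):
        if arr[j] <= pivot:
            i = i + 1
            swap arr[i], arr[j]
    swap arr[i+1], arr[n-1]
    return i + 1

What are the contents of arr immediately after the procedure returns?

6 6 6 6 6 10 10 10 10 10 10

pivot = arr[10] = 6; i = -1
j=0: arr[0]=10 > 6 → no swap
j=1: arr[1]=6 ≤ 6 → i=0, swap arr[0],arr[1] → 6 10 10 10 10 10 6 10 6 6 6
j=2: arr[2]=10 > 6 → no swap
j=3: arr[3]=10 > 6 → no swap
j=4: arr[4]=10 > 6 → no swap
j=5: arr[5]=10 > 6 → no swap
j=6: arr[6]=6 ≤ 6 → i=1, swap arr[1],arr[6] → 6 6 10 10 10 10 10 10 6 6 6
j=7: arr[7]=10 > 6 → no swap
j=8: arr[8]=6 ≤ 6 → i=2, swap arr[2],arr[8] → 6 6 6 10 10 10 10 10 10 6 6
j=9: arr[9]=6 ≤ 6 → i=3, swap arr[3],arr[9] → 6 6 6 6 10 10 10 10 10 10 6
final swap arr[4],arr[10] → 6 6 6 6 6 10 10 10 10 10 10; return 4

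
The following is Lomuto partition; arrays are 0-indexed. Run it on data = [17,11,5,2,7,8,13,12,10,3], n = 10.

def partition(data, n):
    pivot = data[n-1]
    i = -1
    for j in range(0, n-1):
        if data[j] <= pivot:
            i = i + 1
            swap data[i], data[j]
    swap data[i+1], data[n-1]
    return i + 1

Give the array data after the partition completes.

pivot = data[9] = 3; i = -1
j=0: data[0]=17 > 3 → no swap
j=1: data[1]=11 > 3 → no swap
j=2: data[2]=5 > 3 → no swap
j=3: data[3]=2 ≤ 3 → i=0, swap data[0],data[3] → [2,11,5,17,7,8,13,12,10,3]
j=4: data[4]=7 > 3 → no swap
j=5: data[5]=8 > 3 → no swap
j=6: data[6]=13 > 3 → no swap
j=7: data[7]=12 > 3 → no swap
j=8: data[8]=10 > 3 → no swap
final swap data[1],data[9] → [2,3,5,17,7,8,13,12,10,11]; return 1

[2,3,5,17,7,8,13,12,10,11]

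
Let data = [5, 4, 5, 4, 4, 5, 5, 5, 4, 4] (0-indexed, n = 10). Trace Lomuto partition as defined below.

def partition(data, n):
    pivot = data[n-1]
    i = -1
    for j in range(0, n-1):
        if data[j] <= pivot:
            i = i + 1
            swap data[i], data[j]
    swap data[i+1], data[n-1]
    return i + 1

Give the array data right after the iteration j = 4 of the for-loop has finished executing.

pivot=4, i=-1
j=0: 5>4, skip
j=1: 4≤4, i=0, swap(0,1) ⇒ [4, 5, 5, 4, 4, 5, 5, 5, 4, 4]
j=2: 5>4, skip
j=3: 4≤4, i=1, swap(1,3) ⇒ [4, 4, 5, 5, 4, 5, 5, 5, 4, 4]
j=4: 4≤4, i=2, swap(2,4) ⇒ [4, 4, 4, 5, 5, 5, 5, 5, 4, 4]
(after j=4) data = [4, 4, 4, 5, 5, 5, 5, 5, 4, 4]

[4, 4, 4, 5, 5, 5, 5, 5, 4, 4]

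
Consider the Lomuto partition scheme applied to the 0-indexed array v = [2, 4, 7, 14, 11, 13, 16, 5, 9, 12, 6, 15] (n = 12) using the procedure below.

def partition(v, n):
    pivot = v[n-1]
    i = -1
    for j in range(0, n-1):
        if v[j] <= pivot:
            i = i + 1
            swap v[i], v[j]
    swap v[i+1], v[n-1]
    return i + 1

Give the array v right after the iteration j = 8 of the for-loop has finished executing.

[2, 4, 7, 14, 11, 13, 5, 9, 16, 12, 6, 15]

pivot=15, i=-1
j=0: 2≤15, i=0, swap(0,0) ⇒ [2, 4, 7, 14, 11, 13, 16, 5, 9, 12, 6, 15]
j=1: 4≤15, i=1, swap(1,1) ⇒ [2, 4, 7, 14, 11, 13, 16, 5, 9, 12, 6, 15]
j=2: 7≤15, i=2, swap(2,2) ⇒ [2, 4, 7, 14, 11, 13, 16, 5, 9, 12, 6, 15]
j=3: 14≤15, i=3, swap(3,3) ⇒ [2, 4, 7, 14, 11, 13, 16, 5, 9, 12, 6, 15]
j=4: 11≤15, i=4, swap(4,4) ⇒ [2, 4, 7, 14, 11, 13, 16, 5, 9, 12, 6, 15]
j=5: 13≤15, i=5, swap(5,5) ⇒ [2, 4, 7, 14, 11, 13, 16, 5, 9, 12, 6, 15]
j=6: 16>15, skip
j=7: 5≤15, i=6, swap(6,7) ⇒ [2, 4, 7, 14, 11, 13, 5, 16, 9, 12, 6, 15]
j=8: 9≤15, i=7, swap(7,8) ⇒ [2, 4, 7, 14, 11, 13, 5, 9, 16, 12, 6, 15]
(after j=8) v = [2, 4, 7, 14, 11, 13, 5, 9, 16, 12, 6, 15]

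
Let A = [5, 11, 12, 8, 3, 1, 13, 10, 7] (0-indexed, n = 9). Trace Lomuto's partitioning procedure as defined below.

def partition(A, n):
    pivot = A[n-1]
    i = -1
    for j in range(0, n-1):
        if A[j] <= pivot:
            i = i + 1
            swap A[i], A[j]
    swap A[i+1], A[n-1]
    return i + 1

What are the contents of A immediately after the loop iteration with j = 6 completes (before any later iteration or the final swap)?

pivot = A[8] = 7; i = -1
j=0: A[0]=5 ≤ 7 → i=0, swap A[0],A[0] (no change) → [5, 11, 12, 8, 3, 1, 13, 10, 7]
j=1: A[1]=11 > 7 → no swap
j=2: A[2]=12 > 7 → no swap
j=3: A[3]=8 > 7 → no swap
j=4: A[4]=3 ≤ 7 → i=1, swap A[1],A[4] → [5, 3, 12, 8, 11, 1, 13, 10, 7]
j=5: A[5]=1 ≤ 7 → i=2, swap A[2],A[5] → [5, 3, 1, 8, 11, 12, 13, 10, 7]
j=6: A[6]=13 > 7 → no swap
(after j=6) A = [5, 3, 1, 8, 11, 12, 13, 10, 7]

[5, 3, 1, 8, 11, 12, 13, 10, 7]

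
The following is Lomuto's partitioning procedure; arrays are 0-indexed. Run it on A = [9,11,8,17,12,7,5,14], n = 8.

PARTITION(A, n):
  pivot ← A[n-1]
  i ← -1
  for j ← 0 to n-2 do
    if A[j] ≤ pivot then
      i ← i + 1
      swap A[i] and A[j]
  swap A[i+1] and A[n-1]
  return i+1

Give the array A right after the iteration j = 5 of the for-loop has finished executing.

pivot = A[7] = 14; i = -1
j=0: A[0]=9 ≤ 14 → i=0, swap A[0],A[0] (no change) → [9,11,8,17,12,7,5,14]
j=1: A[1]=11 ≤ 14 → i=1, swap A[1],A[1] (no change) → [9,11,8,17,12,7,5,14]
j=2: A[2]=8 ≤ 14 → i=2, swap A[2],A[2] (no change) → [9,11,8,17,12,7,5,14]
j=3: A[3]=17 > 14 → no swap
j=4: A[4]=12 ≤ 14 → i=3, swap A[3],A[4] → [9,11,8,12,17,7,5,14]
j=5: A[5]=7 ≤ 14 → i=4, swap A[4],A[5] → [9,11,8,12,7,17,5,14]
(after j=5) A = [9,11,8,12,7,17,5,14]

[9,11,8,12,7,17,5,14]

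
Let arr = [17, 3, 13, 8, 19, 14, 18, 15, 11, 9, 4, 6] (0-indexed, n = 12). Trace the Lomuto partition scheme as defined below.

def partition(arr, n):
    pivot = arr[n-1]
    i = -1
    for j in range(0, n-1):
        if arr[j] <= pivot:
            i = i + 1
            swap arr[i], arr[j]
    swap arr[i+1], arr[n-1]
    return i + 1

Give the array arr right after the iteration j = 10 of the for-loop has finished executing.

[3, 4, 13, 8, 19, 14, 18, 15, 11, 9, 17, 6]

pivot=6, i=-1
j=0: 17>6, skip
j=1: 3≤6, i=0, swap(0,1) ⇒ [3, 17, 13, 8, 19, 14, 18, 15, 11, 9, 4, 6]
j=2: 13>6, skip
j=3: 8>6, skip
j=4: 19>6, skip
j=5: 14>6, skip
j=6: 18>6, skip
j=7: 15>6, skip
j=8: 11>6, skip
j=9: 9>6, skip
j=10: 4≤6, i=1, swap(1,10) ⇒ [3, 4, 13, 8, 19, 14, 18, 15, 11, 9, 17, 6]
(after j=10) arr = [3, 4, 13, 8, 19, 14, 18, 15, 11, 9, 17, 6]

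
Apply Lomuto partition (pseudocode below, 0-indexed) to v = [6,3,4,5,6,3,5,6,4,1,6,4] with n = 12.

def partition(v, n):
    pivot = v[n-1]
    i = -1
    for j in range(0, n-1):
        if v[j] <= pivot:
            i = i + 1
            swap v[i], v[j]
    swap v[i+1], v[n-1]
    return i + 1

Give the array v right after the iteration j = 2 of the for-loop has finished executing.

[3,4,6,5,6,3,5,6,4,1,6,4]

pivot = v[11] = 4; i = -1
j=0: v[0]=6 > 4 → no swap
j=1: v[1]=3 ≤ 4 → i=0, swap v[0],v[1] → [3,6,4,5,6,3,5,6,4,1,6,4]
j=2: v[2]=4 ≤ 4 → i=1, swap v[1],v[2] → [3,4,6,5,6,3,5,6,4,1,6,4]
(after j=2) v = [3,4,6,5,6,3,5,6,4,1,6,4]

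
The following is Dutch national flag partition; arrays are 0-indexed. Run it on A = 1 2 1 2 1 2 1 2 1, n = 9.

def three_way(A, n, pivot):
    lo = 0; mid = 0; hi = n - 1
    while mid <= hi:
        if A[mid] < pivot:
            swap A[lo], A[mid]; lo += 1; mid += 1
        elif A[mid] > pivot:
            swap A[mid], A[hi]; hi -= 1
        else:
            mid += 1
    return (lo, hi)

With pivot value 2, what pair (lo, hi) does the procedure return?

(5, 8)

lo=0 mid=0 hi=8
1<2: swap(0,0), lo=1 mid=1 ⇒ 1 2 1 2 1 2 1 2 1
2=2: mid=2
1<2: swap(1,2), lo=2 mid=3 ⇒ 1 1 2 2 1 2 1 2 1
2=2: mid=4
1<2: swap(2,4), lo=3 mid=5 ⇒ 1 1 1 2 2 2 1 2 1
2=2: mid=6
1<2: swap(3,6), lo=4 mid=7 ⇒ 1 1 1 1 2 2 2 2 1
2=2: mid=8
1<2: swap(4,8), lo=5 mid=9 ⇒ 1 1 1 1 1 2 2 2 2
done. lo=5 hi=8; A=1 1 1 1 1 2 2 2 2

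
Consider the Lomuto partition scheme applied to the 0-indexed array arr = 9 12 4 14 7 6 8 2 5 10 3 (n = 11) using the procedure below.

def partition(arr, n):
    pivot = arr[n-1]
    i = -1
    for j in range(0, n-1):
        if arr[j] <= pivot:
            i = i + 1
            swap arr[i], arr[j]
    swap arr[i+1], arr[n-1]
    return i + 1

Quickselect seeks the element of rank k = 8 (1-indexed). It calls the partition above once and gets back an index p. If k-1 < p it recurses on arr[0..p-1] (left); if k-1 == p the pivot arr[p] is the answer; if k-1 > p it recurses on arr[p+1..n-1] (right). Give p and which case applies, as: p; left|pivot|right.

1; right

pivot = arr[10] = 3; i = -1
j=0: arr[0]=9 > 3 → no swap
j=1: arr[1]=12 > 3 → no swap
j=2: arr[2]=4 > 3 → no swap
j=3: arr[3]=14 > 3 → no swap
j=4: arr[4]=7 > 3 → no swap
j=5: arr[5]=6 > 3 → no swap
j=6: arr[6]=8 > 3 → no swap
j=7: arr[7]=2 ≤ 3 → i=0, swap arr[0],arr[7] → 2 12 4 14 7 6 8 9 5 10 3
j=8: arr[8]=5 > 3 → no swap
j=9: arr[9]=10 > 3 → no swap
final swap arr[1],arr[10] → 2 3 4 14 7 6 8 9 5 10 12; return 1
p = 1; k-1 = 7 > 1 ⇒ right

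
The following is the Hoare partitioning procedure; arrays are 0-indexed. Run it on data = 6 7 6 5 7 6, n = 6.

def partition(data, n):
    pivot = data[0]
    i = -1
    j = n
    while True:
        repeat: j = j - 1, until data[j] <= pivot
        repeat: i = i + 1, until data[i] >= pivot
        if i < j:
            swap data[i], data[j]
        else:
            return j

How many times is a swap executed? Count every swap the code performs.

pivot=6
j stops at 5 (6), i stops at 0 (6); swap ⇒ 6 7 6 5 7 6
j stops at 3 (5), i stops at 1 (7); swap ⇒ 6 5 6 7 7 6
j stops at 2, i stops at 2; i≥j ⇒ return 2. data=6 5 6 7 7 6

2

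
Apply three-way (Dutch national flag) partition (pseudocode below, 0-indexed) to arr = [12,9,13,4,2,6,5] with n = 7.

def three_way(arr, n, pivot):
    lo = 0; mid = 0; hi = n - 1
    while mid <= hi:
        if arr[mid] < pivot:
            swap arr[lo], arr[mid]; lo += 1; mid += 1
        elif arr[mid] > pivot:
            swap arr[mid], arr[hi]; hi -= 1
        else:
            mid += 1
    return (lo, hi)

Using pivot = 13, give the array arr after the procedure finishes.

lo=0 mid=0 hi=6
12<13: swap(0,0), lo=1 mid=1 ⇒ [12,9,13,4,2,6,5]
9<13: swap(1,1), lo=2 mid=2 ⇒ [12,9,13,4,2,6,5]
13=13: mid=3
4<13: swap(2,3), lo=3 mid=4 ⇒ [12,9,4,13,2,6,5]
2<13: swap(3,4), lo=4 mid=5 ⇒ [12,9,4,2,13,6,5]
6<13: swap(4,5), lo=5 mid=6 ⇒ [12,9,4,2,6,13,5]
5<13: swap(5,6), lo=6 mid=7 ⇒ [12,9,4,2,6,5,13]
done. lo=6 hi=6; arr=[12,9,4,2,6,5,13]

[12,9,4,2,6,5,13]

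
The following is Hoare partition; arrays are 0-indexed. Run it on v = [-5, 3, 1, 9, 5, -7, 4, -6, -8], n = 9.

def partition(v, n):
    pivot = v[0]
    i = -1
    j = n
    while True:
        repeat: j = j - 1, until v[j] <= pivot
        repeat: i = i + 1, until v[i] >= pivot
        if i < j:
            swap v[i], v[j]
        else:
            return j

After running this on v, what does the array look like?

pivot = v[0] = -5; i = -1, j = 9
j→8 (v[8]=-8≤-5), i→0 (v[0]=-5≥-5); i<j, swap → [-8, 3, 1, 9, 5, -7, 4, -6, -5]
j→7 (v[7]=-6≤-5), i→1 (v[1]=3≥-5); i<j, swap → [-8, -6, 1, 9, 5, -7, 4, 3, -5]
j→5 (v[5]=-7≤-5), i→2 (v[2]=1≥-5); i<j, swap → [-8, -6, -7, 9, 5, 1, 4, 3, -5]
j→2, i→3; i≥j, return j=2. v = [-8, -6, -7, 9, 5, 1, 4, 3, -5]

[-8, -6, -7, 9, 5, 1, 4, 3, -5]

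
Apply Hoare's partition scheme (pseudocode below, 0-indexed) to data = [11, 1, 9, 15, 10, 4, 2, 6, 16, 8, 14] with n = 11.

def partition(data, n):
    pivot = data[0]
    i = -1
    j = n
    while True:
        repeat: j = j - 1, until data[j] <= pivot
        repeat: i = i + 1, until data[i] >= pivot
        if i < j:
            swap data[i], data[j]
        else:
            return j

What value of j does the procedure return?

pivot=11
j stops at 9 (8), i stops at 0 (11); swap ⇒ [8, 1, 9, 15, 10, 4, 2, 6, 16, 11, 14]
j stops at 7 (6), i stops at 3 (15); swap ⇒ [8, 1, 9, 6, 10, 4, 2, 15, 16, 11, 14]
j stops at 6, i stops at 7; i≥j ⇒ return 6. data=[8, 1, 9, 6, 10, 4, 2, 15, 16, 11, 14]

6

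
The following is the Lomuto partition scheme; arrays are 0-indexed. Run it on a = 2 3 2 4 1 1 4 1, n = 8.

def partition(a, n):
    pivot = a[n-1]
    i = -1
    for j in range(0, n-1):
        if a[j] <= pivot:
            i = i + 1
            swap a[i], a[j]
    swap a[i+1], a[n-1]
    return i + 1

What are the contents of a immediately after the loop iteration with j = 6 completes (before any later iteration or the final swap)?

1 1 2 4 2 3 4 1

pivot = a[7] = 1; i = -1
j=0: a[0]=2 > 1 → no swap
j=1: a[1]=3 > 1 → no swap
j=2: a[2]=2 > 1 → no swap
j=3: a[3]=4 > 1 → no swap
j=4: a[4]=1 ≤ 1 → i=0, swap a[0],a[4] → 1 3 2 4 2 1 4 1
j=5: a[5]=1 ≤ 1 → i=1, swap a[1],a[5] → 1 1 2 4 2 3 4 1
j=6: a[6]=4 > 1 → no swap
(after j=6) a = 1 1 2 4 2 3 4 1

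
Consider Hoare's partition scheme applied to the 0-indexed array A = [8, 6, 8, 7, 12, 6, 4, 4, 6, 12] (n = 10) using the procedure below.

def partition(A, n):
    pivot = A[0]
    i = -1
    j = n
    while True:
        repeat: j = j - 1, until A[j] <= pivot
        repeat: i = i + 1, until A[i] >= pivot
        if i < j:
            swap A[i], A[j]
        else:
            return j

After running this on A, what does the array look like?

pivot=8
j stops at 8 (6), i stops at 0 (8); swap ⇒ [6, 6, 8, 7, 12, 6, 4, 4, 8, 12]
j stops at 7 (4), i stops at 2 (8); swap ⇒ [6, 6, 4, 7, 12, 6, 4, 8, 8, 12]
j stops at 6 (4), i stops at 4 (12); swap ⇒ [6, 6, 4, 7, 4, 6, 12, 8, 8, 12]
j stops at 5, i stops at 6; i≥j ⇒ return 5. A=[6, 6, 4, 7, 4, 6, 12, 8, 8, 12]

[6, 6, 4, 7, 4, 6, 12, 8, 8, 12]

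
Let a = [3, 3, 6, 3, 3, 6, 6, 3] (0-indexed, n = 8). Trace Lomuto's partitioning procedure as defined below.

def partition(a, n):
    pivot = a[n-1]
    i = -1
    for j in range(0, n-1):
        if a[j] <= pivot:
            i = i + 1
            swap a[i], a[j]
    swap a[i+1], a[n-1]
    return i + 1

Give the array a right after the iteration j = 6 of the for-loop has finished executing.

[3, 3, 3, 3, 6, 6, 6, 3]

pivot = a[7] = 3; i = -1
j=0: a[0]=3 ≤ 3 → i=0, swap a[0],a[0] (no change) → [3, 3, 6, 3, 3, 6, 6, 3]
j=1: a[1]=3 ≤ 3 → i=1, swap a[1],a[1] (no change) → [3, 3, 6, 3, 3, 6, 6, 3]
j=2: a[2]=6 > 3 → no swap
j=3: a[3]=3 ≤ 3 → i=2, swap a[2],a[3] → [3, 3, 3, 6, 3, 6, 6, 3]
j=4: a[4]=3 ≤ 3 → i=3, swap a[3],a[4] → [3, 3, 3, 3, 6, 6, 6, 3]
j=5: a[5]=6 > 3 → no swap
j=6: a[6]=6 > 3 → no swap
(after j=6) a = [3, 3, 3, 3, 6, 6, 6, 3]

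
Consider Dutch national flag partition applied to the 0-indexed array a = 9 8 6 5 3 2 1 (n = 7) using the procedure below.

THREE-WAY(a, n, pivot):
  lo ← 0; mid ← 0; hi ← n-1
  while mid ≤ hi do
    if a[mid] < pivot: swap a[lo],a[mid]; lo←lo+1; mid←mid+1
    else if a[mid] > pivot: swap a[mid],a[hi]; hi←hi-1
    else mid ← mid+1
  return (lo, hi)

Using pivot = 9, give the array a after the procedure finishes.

pivot = 9; lo=0, mid=0, hi=6
a[mid]=9=9: mid=1
a[mid]=8<9: swap a[0],a[1]; lo=1,mid=2 → 8 9 6 5 3 2 1
a[mid]=6<9: swap a[1],a[2]; lo=2,mid=3 → 8 6 9 5 3 2 1
a[mid]=5<9: swap a[2],a[3]; lo=3,mid=4 → 8 6 5 9 3 2 1
a[mid]=3<9: swap a[3],a[4]; lo=4,mid=5 → 8 6 5 3 9 2 1
a[mid]=2<9: swap a[4],a[5]; lo=5,mid=6 → 8 6 5 3 2 9 1
a[mid]=1<9: swap a[5],a[6]; lo=6,mid=7 → 8 6 5 3 2 1 9
end: lo=6, hi=6; a = 8 6 5 3 2 1 9

8 6 5 3 2 1 9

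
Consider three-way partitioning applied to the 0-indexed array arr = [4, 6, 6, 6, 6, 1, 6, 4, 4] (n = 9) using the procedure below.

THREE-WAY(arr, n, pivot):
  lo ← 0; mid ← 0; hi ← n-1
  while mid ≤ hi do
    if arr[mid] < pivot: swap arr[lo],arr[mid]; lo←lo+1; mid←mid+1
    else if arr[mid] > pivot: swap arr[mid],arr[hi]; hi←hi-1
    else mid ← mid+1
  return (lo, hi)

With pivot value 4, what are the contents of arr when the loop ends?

lo=0 mid=0 hi=8
4=4: mid=1
6>4: swap(1,8), hi=7 ⇒ [4, 4, 6, 6, 6, 1, 6, 4, 6]
4=4: mid=2
6>4: swap(2,7), hi=6 ⇒ [4, 4, 4, 6, 6, 1, 6, 6, 6]
4=4: mid=3
6>4: swap(3,6), hi=5 ⇒ [4, 4, 4, 6, 6, 1, 6, 6, 6]
6>4: swap(3,5), hi=4 ⇒ [4, 4, 4, 1, 6, 6, 6, 6, 6]
1<4: swap(0,3), lo=1 mid=4 ⇒ [1, 4, 4, 4, 6, 6, 6, 6, 6]
6>4: swap(4,4), hi=3 ⇒ [1, 4, 4, 4, 6, 6, 6, 6, 6]
done. lo=1 hi=3; arr=[1, 4, 4, 4, 6, 6, 6, 6, 6]

[1, 4, 4, 4, 6, 6, 6, 6, 6]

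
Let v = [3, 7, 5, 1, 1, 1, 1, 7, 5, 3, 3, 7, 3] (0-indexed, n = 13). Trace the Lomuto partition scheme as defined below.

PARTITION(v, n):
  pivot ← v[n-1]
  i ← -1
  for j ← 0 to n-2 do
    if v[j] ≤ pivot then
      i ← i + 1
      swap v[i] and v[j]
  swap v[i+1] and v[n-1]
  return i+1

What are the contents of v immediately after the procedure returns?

pivot = v[12] = 3; i = -1
j=0: v[0]=3 ≤ 3 → i=0, swap v[0],v[0] (no change) → [3, 7, 5, 1, 1, 1, 1, 7, 5, 3, 3, 7, 3]
j=1: v[1]=7 > 3 → no swap
j=2: v[2]=5 > 3 → no swap
j=3: v[3]=1 ≤ 3 → i=1, swap v[1],v[3] → [3, 1, 5, 7, 1, 1, 1, 7, 5, 3, 3, 7, 3]
j=4: v[4]=1 ≤ 3 → i=2, swap v[2],v[4] → [3, 1, 1, 7, 5, 1, 1, 7, 5, 3, 3, 7, 3]
j=5: v[5]=1 ≤ 3 → i=3, swap v[3],v[5] → [3, 1, 1, 1, 5, 7, 1, 7, 5, 3, 3, 7, 3]
j=6: v[6]=1 ≤ 3 → i=4, swap v[4],v[6] → [3, 1, 1, 1, 1, 7, 5, 7, 5, 3, 3, 7, 3]
j=7: v[7]=7 > 3 → no swap
j=8: v[8]=5 > 3 → no swap
j=9: v[9]=3 ≤ 3 → i=5, swap v[5],v[9] → [3, 1, 1, 1, 1, 3, 5, 7, 5, 7, 3, 7, 3]
j=10: v[10]=3 ≤ 3 → i=6, swap v[6],v[10] → [3, 1, 1, 1, 1, 3, 3, 7, 5, 7, 5, 7, 3]
j=11: v[11]=7 > 3 → no swap
final swap v[7],v[12] → [3, 1, 1, 1, 1, 3, 3, 3, 5, 7, 5, 7, 7]; return 7

[3, 1, 1, 1, 1, 3, 3, 3, 5, 7, 5, 7, 7]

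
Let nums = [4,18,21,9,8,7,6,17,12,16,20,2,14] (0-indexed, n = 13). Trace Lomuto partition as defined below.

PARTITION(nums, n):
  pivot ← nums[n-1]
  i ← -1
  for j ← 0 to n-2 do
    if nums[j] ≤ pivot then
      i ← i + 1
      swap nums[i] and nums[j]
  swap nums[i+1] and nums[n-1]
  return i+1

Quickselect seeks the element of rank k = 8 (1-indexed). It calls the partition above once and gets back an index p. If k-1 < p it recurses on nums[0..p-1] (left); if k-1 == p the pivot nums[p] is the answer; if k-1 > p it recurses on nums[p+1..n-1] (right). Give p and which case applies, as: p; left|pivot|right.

pivot = nums[12] = 14; i = -1
j=0: nums[0]=4 ≤ 14 → i=0, swap nums[0],nums[0] (no change) → [4,18,21,9,8,7,6,17,12,16,20,2,14]
j=1: nums[1]=18 > 14 → no swap
j=2: nums[2]=21 > 14 → no swap
j=3: nums[3]=9 ≤ 14 → i=1, swap nums[1],nums[3] → [4,9,21,18,8,7,6,17,12,16,20,2,14]
j=4: nums[4]=8 ≤ 14 → i=2, swap nums[2],nums[4] → [4,9,8,18,21,7,6,17,12,16,20,2,14]
j=5: nums[5]=7 ≤ 14 → i=3, swap nums[3],nums[5] → [4,9,8,7,21,18,6,17,12,16,20,2,14]
j=6: nums[6]=6 ≤ 14 → i=4, swap nums[4],nums[6] → [4,9,8,7,6,18,21,17,12,16,20,2,14]
j=7: nums[7]=17 > 14 → no swap
j=8: nums[8]=12 ≤ 14 → i=5, swap nums[5],nums[8] → [4,9,8,7,6,12,21,17,18,16,20,2,14]
j=9: nums[9]=16 > 14 → no swap
j=10: nums[10]=20 > 14 → no swap
j=11: nums[11]=2 ≤ 14 → i=6, swap nums[6],nums[11] → [4,9,8,7,6,12,2,17,18,16,20,21,14]
final swap nums[7],nums[12] → [4,9,8,7,6,12,2,14,18,16,20,21,17]; return 7
p = 7; k-1 = 7 == 7 ⇒ pivot

7; pivot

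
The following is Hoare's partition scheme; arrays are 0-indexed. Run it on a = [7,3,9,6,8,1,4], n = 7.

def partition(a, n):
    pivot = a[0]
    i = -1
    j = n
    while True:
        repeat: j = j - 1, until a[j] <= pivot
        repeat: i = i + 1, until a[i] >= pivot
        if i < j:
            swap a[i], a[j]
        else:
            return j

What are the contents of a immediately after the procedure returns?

pivot=7
j stops at 6 (4), i stops at 0 (7); swap ⇒ [4,3,9,6,8,1,7]
j stops at 5 (1), i stops at 2 (9); swap ⇒ [4,3,1,6,8,9,7]
j stops at 3, i stops at 4; i≥j ⇒ return 3. a=[4,3,1,6,8,9,7]

[4,3,1,6,8,9,7]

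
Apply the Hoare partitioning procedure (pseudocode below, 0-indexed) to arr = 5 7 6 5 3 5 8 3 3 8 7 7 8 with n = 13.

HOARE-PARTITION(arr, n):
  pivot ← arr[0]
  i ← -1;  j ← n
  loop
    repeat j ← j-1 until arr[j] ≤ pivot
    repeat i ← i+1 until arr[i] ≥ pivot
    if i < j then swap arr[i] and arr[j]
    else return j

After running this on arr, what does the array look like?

3 3 5 3 5 6 8 7 5 8 7 7 8

pivot = arr[0] = 5; i = -1, j = 13
j→8 (arr[8]=3≤5), i→0 (arr[0]=5≥5); i<j, swap → 3 7 6 5 3 5 8 3 5 8 7 7 8
j→7 (arr[7]=3≤5), i→1 (arr[1]=7≥5); i<j, swap → 3 3 6 5 3 5 8 7 5 8 7 7 8
j→5 (arr[5]=5≤5), i→2 (arr[2]=6≥5); i<j, swap → 3 3 5 5 3 6 8 7 5 8 7 7 8
j→4 (arr[4]=3≤5), i→3 (arr[3]=5≥5); i<j, swap → 3 3 5 3 5 6 8 7 5 8 7 7 8
j→3, i→4; i≥j, return j=3. arr = 3 3 5 3 5 6 8 7 5 8 7 7 8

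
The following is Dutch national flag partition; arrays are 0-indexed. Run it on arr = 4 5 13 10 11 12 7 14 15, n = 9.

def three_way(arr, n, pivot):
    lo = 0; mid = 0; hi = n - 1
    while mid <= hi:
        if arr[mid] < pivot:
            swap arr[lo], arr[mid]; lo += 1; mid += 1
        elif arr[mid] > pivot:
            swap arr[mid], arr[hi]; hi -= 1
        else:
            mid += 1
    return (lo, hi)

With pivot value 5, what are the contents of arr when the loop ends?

4 5 10 11 12 7 14 15 13

lo=0 mid=0 hi=8
4<5: swap(0,0), lo=1 mid=1 ⇒ 4 5 13 10 11 12 7 14 15
5=5: mid=2
13>5: swap(2,8), hi=7 ⇒ 4 5 15 10 11 12 7 14 13
15>5: swap(2,7), hi=6 ⇒ 4 5 14 10 11 12 7 15 13
14>5: swap(2,6), hi=5 ⇒ 4 5 7 10 11 12 14 15 13
7>5: swap(2,5), hi=4 ⇒ 4 5 12 10 11 7 14 15 13
12>5: swap(2,4), hi=3 ⇒ 4 5 11 10 12 7 14 15 13
11>5: swap(2,3), hi=2 ⇒ 4 5 10 11 12 7 14 15 13
10>5: swap(2,2), hi=1 ⇒ 4 5 10 11 12 7 14 15 13
done. lo=1 hi=1; arr=4 5 10 11 12 7 14 15 13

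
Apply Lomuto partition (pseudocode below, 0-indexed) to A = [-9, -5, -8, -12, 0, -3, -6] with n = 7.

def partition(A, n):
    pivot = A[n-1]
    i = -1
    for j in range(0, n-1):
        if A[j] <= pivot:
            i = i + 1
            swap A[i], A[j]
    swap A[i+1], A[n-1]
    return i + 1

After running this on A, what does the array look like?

[-9, -8, -12, -6, 0, -3, -5]

pivot = A[6] = -6; i = -1
j=0: A[0]=-9 ≤ -6 → i=0, swap A[0],A[0] (no change) → [-9, -5, -8, -12, 0, -3, -6]
j=1: A[1]=-5 > -6 → no swap
j=2: A[2]=-8 ≤ -6 → i=1, swap A[1],A[2] → [-9, -8, -5, -12, 0, -3, -6]
j=3: A[3]=-12 ≤ -6 → i=2, swap A[2],A[3] → [-9, -8, -12, -5, 0, -3, -6]
j=4: A[4]=0 > -6 → no swap
j=5: A[5]=-3 > -6 → no swap
final swap A[3],A[6] → [-9, -8, -12, -6, 0, -3, -5]; return 3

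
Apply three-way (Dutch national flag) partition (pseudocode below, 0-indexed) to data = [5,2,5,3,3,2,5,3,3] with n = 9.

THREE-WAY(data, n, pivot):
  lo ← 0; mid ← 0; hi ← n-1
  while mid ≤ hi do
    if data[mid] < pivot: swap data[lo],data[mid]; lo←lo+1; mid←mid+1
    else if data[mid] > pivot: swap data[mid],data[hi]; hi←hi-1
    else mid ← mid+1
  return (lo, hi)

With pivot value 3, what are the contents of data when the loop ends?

pivot = 3; lo=0, mid=0, hi=8
data[mid]=5>3: swap data[0],data[8]; hi=7 → [3,2,5,3,3,2,5,3,5]
data[mid]=3=3: mid=1
data[mid]=2<3: swap data[0],data[1]; lo=1,mid=2 → [2,3,5,3,3,2,5,3,5]
data[mid]=5>3: swap data[2],data[7]; hi=6 → [2,3,3,3,3,2,5,5,5]
data[mid]=3=3: mid=3
data[mid]=3=3: mid=4
data[mid]=3=3: mid=5
data[mid]=2<3: swap data[1],data[5]; lo=2,mid=6 → [2,2,3,3,3,3,5,5,5]
data[mid]=5>3: swap data[6],data[6]; hi=5 → [2,2,3,3,3,3,5,5,5]
end: lo=2, hi=5; data = [2,2,3,3,3,3,5,5,5]

[2,2,3,3,3,3,5,5,5]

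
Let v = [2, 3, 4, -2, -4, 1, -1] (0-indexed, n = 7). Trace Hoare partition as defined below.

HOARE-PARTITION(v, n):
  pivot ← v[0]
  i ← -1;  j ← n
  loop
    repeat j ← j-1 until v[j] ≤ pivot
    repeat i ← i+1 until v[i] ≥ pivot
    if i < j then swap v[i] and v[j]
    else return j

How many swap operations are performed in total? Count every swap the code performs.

3

pivot = v[0] = 2; i = -1, j = 7
j→6 (v[6]=-1≤2), i→0 (v[0]=2≥2); i<j, swap → [-1, 3, 4, -2, -4, 1, 2]
j→5 (v[5]=1≤2), i→1 (v[1]=3≥2); i<j, swap → [-1, 1, 4, -2, -4, 3, 2]
j→4 (v[4]=-4≤2), i→2 (v[2]=4≥2); i<j, swap → [-1, 1, -4, -2, 4, 3, 2]
j→3, i→4; i≥j, return j=3. v = [-1, 1, -4, -2, 4, 3, 2]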